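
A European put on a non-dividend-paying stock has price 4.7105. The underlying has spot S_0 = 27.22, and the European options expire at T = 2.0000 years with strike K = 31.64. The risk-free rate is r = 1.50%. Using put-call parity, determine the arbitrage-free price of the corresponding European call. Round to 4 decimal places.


Answer: Call price = 1.2256

Derivation:
Put-call parity: C - P = S_0 * exp(-qT) - K * exp(-rT).
S_0 * exp(-qT) = 27.2200 * 1.00000000 = 27.22000000
K * exp(-rT) = 31.6400 * 0.97044553 = 30.70489668
C = P + S*exp(-qT) - K*exp(-rT)
C = 4.7105 + 27.22000000 - 30.70489668 = 1.2256


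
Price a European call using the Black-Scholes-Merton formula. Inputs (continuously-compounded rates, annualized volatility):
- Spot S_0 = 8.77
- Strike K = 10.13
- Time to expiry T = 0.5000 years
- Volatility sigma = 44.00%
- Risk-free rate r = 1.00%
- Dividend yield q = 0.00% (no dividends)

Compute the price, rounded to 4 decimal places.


d1 = (ln(S/K) + (r - q + 0.5*sigma^2) * T) / (sigma * sqrt(T)) = -0.29172819
d2 = d1 - sigma * sqrt(T) = -0.60285517
exp(-rT) = 0.99501248; exp(-qT) = 1.00000000
C = S_0 * exp(-qT) * N(d1) - K * exp(-rT) * N(d2)
N(d1) = 0.38524723; N(d2) = 0.27330252
C = 8.7700 * 1.00000000 * 0.38524723 - 10.1300 * 0.99501248 * 0.27330252 = 0.6239

Answer: Price = 0.6239


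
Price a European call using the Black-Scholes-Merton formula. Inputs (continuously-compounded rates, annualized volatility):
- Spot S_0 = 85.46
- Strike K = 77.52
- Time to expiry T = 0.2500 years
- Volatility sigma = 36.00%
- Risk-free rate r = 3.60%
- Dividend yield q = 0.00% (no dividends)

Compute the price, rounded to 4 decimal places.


d1 = (ln(S/K) + (r - q + 0.5*sigma^2) * T) / (sigma * sqrt(T)) = 0.68173590
d2 = d1 - sigma * sqrt(T) = 0.50173590
exp(-rT) = 0.99104038; exp(-qT) = 1.00000000
C = S_0 * exp(-qT) * N(d1) - K * exp(-rT) * N(d2)
N(d1) = 0.75229702; N(d2) = 0.69207335
C = 85.4600 * 1.00000000 * 0.75229702 - 77.5200 * 0.99104038 * 0.69207335 = 11.1225

Answer: Price = 11.1225


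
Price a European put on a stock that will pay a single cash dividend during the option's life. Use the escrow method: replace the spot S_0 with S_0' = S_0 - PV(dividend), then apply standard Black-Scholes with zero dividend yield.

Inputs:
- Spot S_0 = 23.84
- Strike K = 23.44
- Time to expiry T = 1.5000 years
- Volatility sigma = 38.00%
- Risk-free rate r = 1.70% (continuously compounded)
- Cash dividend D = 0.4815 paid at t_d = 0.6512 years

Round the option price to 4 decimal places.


PV(D) = D * exp(-r * t_d) = 0.4815 * 0.98899065 = 0.47619900
S_0' = S_0 - PV(D) = 23.8400 - 0.47619900 = 23.36380100
d1 = (ln(S_0'/K) + (r + sigma^2/2)*T) / (sigma*sqrt(T)) = 0.28049643
d2 = d1 - sigma*sqrt(T) = -0.18490662
exp(-rT) = 0.97482238
N(-d1) = 0.38954833; N(-d2) = 0.57334886
P = K * exp(-rT) * N(-d2) - S_0' * N(-d1) = 23.4400 * 0.97482238 * 0.57334886 - 23.36380100 * 0.38954833 = 3.9996

Answer: Price = 3.9996


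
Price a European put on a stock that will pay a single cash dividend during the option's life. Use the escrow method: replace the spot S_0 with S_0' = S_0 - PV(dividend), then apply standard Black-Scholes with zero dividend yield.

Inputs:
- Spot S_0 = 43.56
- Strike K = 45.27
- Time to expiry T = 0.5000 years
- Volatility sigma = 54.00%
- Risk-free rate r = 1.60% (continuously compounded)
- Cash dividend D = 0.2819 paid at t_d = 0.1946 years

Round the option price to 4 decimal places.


Answer: Price = 7.5224

Derivation:
PV(D) = D * exp(-r * t_d) = 0.2819 * 0.99689124 = 0.28102364
S_0' = S_0 - PV(D) = 43.5600 - 0.28102364 = 43.27897636
d1 = (ln(S_0'/K) + (r + sigma^2/2)*T) / (sigma*sqrt(T)) = 0.09407773
d2 = d1 - sigma*sqrt(T) = -0.28775993
exp(-rT) = 0.99203191
N(-d1) = 0.46252370; N(-d2) = 0.61323474
P = K * exp(-rT) * N(-d2) - S_0' * N(-d1) = 45.2700 * 0.99203191 * 0.61323474 - 43.27897636 * 0.46252370 = 7.5224


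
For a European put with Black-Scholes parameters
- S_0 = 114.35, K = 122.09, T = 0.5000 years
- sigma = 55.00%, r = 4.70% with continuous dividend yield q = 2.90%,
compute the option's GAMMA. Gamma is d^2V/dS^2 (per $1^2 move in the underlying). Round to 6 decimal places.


d1 = 0.0491900575; d2 = -0.3397186721
phi(d1) = 0.3984599196; exp(-qT) = 0.9856046187; exp(-rT) = 0.9767739747
Gamma = exp(-qT) * phi(d1) / (S * sigma * sqrt(T)) = 0.9856046187 * 0.3984599196 / (114.3500 * 0.5500 * 0.7071067812) = 0.008831

Answer: Gamma = 0.008831


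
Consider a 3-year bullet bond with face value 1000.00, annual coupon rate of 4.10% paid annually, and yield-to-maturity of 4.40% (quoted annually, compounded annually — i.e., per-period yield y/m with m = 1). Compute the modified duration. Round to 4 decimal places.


Answer: Modified duration = 2.7614

Derivation:
Coupon per period c = face * coupon_rate / m = 41.000000
Periods per year m = 1; per-period yield y/m = 0.044000
Number of cashflows N = 3
Cashflows (t years, CF_t, discount factor 1/(1+y/m)^(m*t), PV):
  t = 1.0000: CF_t = 41.000000, DF = 0.957854, PV = 39.272031
  t = 2.0000: CF_t = 41.000000, DF = 0.917485, PV = 37.616888
  t = 3.0000: CF_t = 1041.000000, DF = 0.878817, PV = 914.848612
Price P = sum_t PV_t = 991.737530
First compute Macaulay numerator sum_t t * PV_t:
  t * PV_t at t = 1.0000: 39.272031
  t * PV_t at t = 2.0000: 75.233775
  t * PV_t at t = 3.0000: 2744.545836
Macaulay duration D = 2859.051642 / 991.737530 = 2.882871
Modified duration = D / (1 + y/m) = 2.882871 / (1 + 0.044000) = 2.761371


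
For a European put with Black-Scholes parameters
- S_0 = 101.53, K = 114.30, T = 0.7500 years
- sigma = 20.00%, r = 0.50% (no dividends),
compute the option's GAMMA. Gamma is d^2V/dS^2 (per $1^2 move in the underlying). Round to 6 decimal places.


Answer: Gamma = 0.019221

Derivation:
d1 = -0.5757466759; d2 = -0.7489517566
phi(d1) = 0.3380097119; exp(-qT) = 1.0000000000; exp(-rT) = 0.9962570225
Gamma = exp(-qT) * phi(d1) / (S * sigma * sqrt(T)) = 1.0000000000 * 0.3380097119 / (101.5300 * 0.2000 * 0.8660254038) = 0.019221


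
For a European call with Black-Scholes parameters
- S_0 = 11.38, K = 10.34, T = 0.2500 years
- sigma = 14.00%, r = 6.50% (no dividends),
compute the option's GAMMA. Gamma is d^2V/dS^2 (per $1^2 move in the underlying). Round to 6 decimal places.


Answer: Gamma = 0.131310

Derivation:
d1 = 1.6362508517; d2 = 1.5662508517
phi(d1) = 0.1046015449; exp(-qT) = 1.0000000000; exp(-rT) = 0.9838813190
Gamma = exp(-qT) * phi(d1) / (S * sigma * sqrt(T)) = 1.0000000000 * 0.1046015449 / (11.3800 * 0.1400 * 0.5000000000) = 0.131310


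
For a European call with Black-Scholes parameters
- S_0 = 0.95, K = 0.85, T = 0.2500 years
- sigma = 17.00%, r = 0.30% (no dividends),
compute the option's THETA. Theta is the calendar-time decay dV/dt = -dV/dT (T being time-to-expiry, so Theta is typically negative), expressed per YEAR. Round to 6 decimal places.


d1 = 1.3598604131; d2 = 1.2748604131
phi(d1) = 0.1582548288; exp(-qT) = 1.0000000000; exp(-rT) = 0.9992502812
Theta = -S*exp(-qT)*phi(d1)*sigma/(2*sqrt(T)) - r*K*exp(-rT)*N(d2) + q*S*exp(-qT)*N(d1)
N(d1) = 0.9130629498; N(d2) = 0.8988206735; sqrt(T) = 0.5000000000
Term 1 = -0.9500 * 1.0000000000 * 0.1582548288 * 0.1700 / (2 * 0.5000000000) = -0.0255581549
Term 2 = -0.0030 * 0.8500 * 0.9992502812 * 0.8988206735 = -0.0022902744
Term 3 = 0 (no dividend yield, q = 0)
Theta = -0.0255581549 + (-0.0022902744) + (0.0000000000) = -0.027848

Answer: Theta = -0.027848


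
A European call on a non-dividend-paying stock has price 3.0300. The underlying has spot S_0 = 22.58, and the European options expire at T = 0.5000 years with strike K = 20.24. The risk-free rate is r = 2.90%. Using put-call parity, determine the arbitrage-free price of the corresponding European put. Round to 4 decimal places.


Answer: Put price = 0.3986

Derivation:
Put-call parity: C - P = S_0 * exp(-qT) - K * exp(-rT).
S_0 * exp(-qT) = 22.5800 * 1.00000000 = 22.58000000
K * exp(-rT) = 20.2400 * 0.98560462 = 19.94863748
P = C - S*exp(-qT) + K*exp(-rT)
P = 3.0300 - 22.58000000 + 19.94863748 = 0.3986


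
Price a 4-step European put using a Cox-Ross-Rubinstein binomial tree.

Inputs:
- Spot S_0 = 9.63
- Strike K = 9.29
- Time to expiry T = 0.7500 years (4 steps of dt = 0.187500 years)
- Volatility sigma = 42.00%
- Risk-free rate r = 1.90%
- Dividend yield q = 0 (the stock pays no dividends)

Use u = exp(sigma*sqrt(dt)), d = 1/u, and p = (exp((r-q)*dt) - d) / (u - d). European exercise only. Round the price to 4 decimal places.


Answer: Price = V(0,0) = 1.1067

Derivation:
dt = T/N = 0.187500
u = exp(sigma*sqrt(dt)) = 1.199453; d = 1/u = 0.833714
p = (exp((r-q)*dt) - d) / (u - d) = 0.464416
Discount per step: exp(-r*dt) = 0.996444
Stock lattice S(k, i) with i counting down-moves:
  k=0: S(0,0) = 9.6300
  k=1: S(1,0) = 11.5507; S(1,1) = 8.0287
  k=2: S(2,0) = 13.8546; S(2,1) = 9.6300; S(2,2) = 6.6936
  k=3: S(3,0) = 16.6179; S(3,1) = 11.5507; S(3,2) = 8.0287; S(3,3) = 5.5805
  k=4: S(4,0) = 19.9324; S(4,1) = 13.8546; S(4,2) = 9.6300; S(4,3) = 6.6936; S(4,4) = 4.6526
Terminal payoffs V(N, i) = max(K - S_T, 0):
  V(4,0) = 0.000000; V(4,1) = 0.000000; V(4,2) = 0.000000; V(4,3) = 2.596395; V(4,4) = 4.637420
Backward induction: V(k, i) = exp(-r*dt) * [p * V(k+1, i) + (1-p) * V(k+1, i+1)].
  V(3,0) = exp(-r*dt) * [p*0.000000 + (1-p)*0.000000] = 0.000000
  V(3,1) = exp(-r*dt) * [p*0.000000 + (1-p)*0.000000] = 0.000000
  V(3,2) = exp(-r*dt) * [p*0.000000 + (1-p)*2.596395] = 1.385641
  V(3,3) = exp(-r*dt) * [p*2.596395 + (1-p)*4.637420] = 3.676414
  V(2,0) = exp(-r*dt) * [p*0.000000 + (1-p)*0.000000] = 0.000000
  V(2,1) = exp(-r*dt) * [p*0.000000 + (1-p)*1.385641] = 0.739488
  V(2,2) = exp(-r*dt) * [p*1.385641 + (1-p)*3.676414] = 2.603251
  V(1,0) = exp(-r*dt) * [p*0.000000 + (1-p)*0.739488] = 0.394649
  V(1,1) = exp(-r*dt) * [p*0.739488 + (1-p)*2.603251] = 1.731509
  V(0,0) = exp(-r*dt) * [p*0.394649 + (1-p)*1.731509] = 1.106699


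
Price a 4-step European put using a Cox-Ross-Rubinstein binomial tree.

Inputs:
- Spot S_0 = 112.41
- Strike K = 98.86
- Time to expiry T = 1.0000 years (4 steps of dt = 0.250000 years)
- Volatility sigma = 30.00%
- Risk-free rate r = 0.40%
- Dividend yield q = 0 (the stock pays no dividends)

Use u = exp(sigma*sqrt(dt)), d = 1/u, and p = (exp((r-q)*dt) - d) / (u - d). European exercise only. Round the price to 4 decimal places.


dt = T/N = 0.250000
u = exp(sigma*sqrt(dt)) = 1.161834; d = 1/u = 0.860708
p = (exp((r-q)*dt) - d) / (u - d) = 0.465893
Discount per step: exp(-r*dt) = 0.999000
Stock lattice S(k, i) with i counting down-moves:
  k=0: S(0,0) = 112.4100
  k=1: S(1,0) = 130.6018; S(1,1) = 96.7522
  k=2: S(2,0) = 151.7376; S(2,1) = 112.4100; S(2,2) = 83.2754
  k=3: S(3,0) = 176.2940; S(3,1) = 130.6018; S(3,2) = 96.7522; S(3,3) = 71.6758
  k=4: S(4,0) = 204.8244; S(4,1) = 151.7376; S(4,2) = 112.4100; S(4,3) = 83.2754; S(4,4) = 61.6919
Terminal payoffs V(N, i) = max(K - S_T, 0):
  V(4,0) = 0.000000; V(4,1) = 0.000000; V(4,2) = 0.000000; V(4,3) = 15.584624; V(4,4) = 37.168084
Backward induction: V(k, i) = exp(-r*dt) * [p * V(k+1, i) + (1-p) * V(k+1, i+1)].
  V(3,0) = exp(-r*dt) * [p*0.000000 + (1-p)*0.000000] = 0.000000
  V(3,1) = exp(-r*dt) * [p*0.000000 + (1-p)*0.000000] = 0.000000
  V(3,2) = exp(-r*dt) * [p*0.000000 + (1-p)*15.584624] = 8.315542
  V(3,3) = exp(-r*dt) * [p*15.584624 + (1-p)*37.168084] = 27.085409
  V(2,0) = exp(-r*dt) * [p*0.000000 + (1-p)*0.000000] = 0.000000
  V(2,1) = exp(-r*dt) * [p*0.000000 + (1-p)*8.315542] = 4.436953
  V(2,2) = exp(-r*dt) * [p*8.315542 + (1-p)*27.085409] = 18.322334
  V(1,0) = exp(-r*dt) * [p*0.000000 + (1-p)*4.436953] = 2.367440
  V(1,1) = exp(-r*dt) * [p*4.436953 + (1-p)*18.322334] = 11.841389
  V(0,0) = exp(-r*dt) * [p*2.367440 + (1-p)*11.841389] = 7.420122

Answer: Price = V(0,0) = 7.4201


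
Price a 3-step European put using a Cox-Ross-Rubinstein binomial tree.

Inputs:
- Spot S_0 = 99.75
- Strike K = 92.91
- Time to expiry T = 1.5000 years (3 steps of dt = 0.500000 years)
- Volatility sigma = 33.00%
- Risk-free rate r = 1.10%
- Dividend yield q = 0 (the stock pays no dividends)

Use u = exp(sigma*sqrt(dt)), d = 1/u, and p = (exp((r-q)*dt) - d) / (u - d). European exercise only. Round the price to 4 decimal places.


Answer: Price = V(0,0) = 12.5213

Derivation:
dt = T/N = 0.500000
u = exp(sigma*sqrt(dt)) = 1.262817; d = 1/u = 0.791880
p = (exp((r-q)*dt) - d) / (u - d) = 0.453638
Discount per step: exp(-r*dt) = 0.994515
Stock lattice S(k, i) with i counting down-moves:
  k=0: S(0,0) = 99.7500
  k=1: S(1,0) = 125.9660; S(1,1) = 78.9900
  k=2: S(2,0) = 159.0721; S(2,1) = 99.7500; S(2,2) = 62.5506
  k=3: S(3,0) = 200.8790; S(3,1) = 125.9660; S(3,2) = 78.9900; S(3,3) = 49.5326
Terminal payoffs V(N, i) = max(K - S_T, 0):
  V(3,0) = 0.000000; V(3,1) = 0.000000; V(3,2) = 13.919956; V(3,3) = 43.377385
Backward induction: V(k, i) = exp(-r*dt) * [p * V(k+1, i) + (1-p) * V(k+1, i+1)].
  V(2,0) = exp(-r*dt) * [p*0.000000 + (1-p)*0.000000] = 0.000000
  V(2,1) = exp(-r*dt) * [p*0.000000 + (1-p)*13.919956] = 7.563621
  V(2,2) = exp(-r*dt) * [p*13.919956 + (1-p)*43.377385] = 29.849751
  V(1,0) = exp(-r*dt) * [p*0.000000 + (1-p)*7.563621] = 4.109809
  V(1,1) = exp(-r*dt) * [p*7.563621 + (1-p)*29.849751] = 19.631644
  V(0,0) = exp(-r*dt) * [p*4.109809 + (1-p)*19.631644] = 12.521294


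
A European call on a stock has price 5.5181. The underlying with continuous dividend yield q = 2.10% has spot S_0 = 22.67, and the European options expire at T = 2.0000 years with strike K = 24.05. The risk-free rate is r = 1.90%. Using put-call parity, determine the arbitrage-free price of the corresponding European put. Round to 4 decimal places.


Put-call parity: C - P = S_0 * exp(-qT) - K * exp(-rT).
S_0 * exp(-qT) = 22.6700 * 0.95886978 = 21.73757793
K * exp(-rT) = 24.0500 * 0.96271294 = 23.15324623
P = C - S*exp(-qT) + K*exp(-rT)
P = 5.5181 - 21.73757793 + 23.15324623 = 6.9338

Answer: Put price = 6.9338


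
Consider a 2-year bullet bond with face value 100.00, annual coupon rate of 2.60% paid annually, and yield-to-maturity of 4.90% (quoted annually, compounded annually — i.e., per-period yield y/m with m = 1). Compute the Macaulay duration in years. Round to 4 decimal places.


Coupon per period c = face * coupon_rate / m = 2.600000
Periods per year m = 1; per-period yield y/m = 0.049000
Number of cashflows N = 2
Cashflows (t years, CF_t, discount factor 1/(1+y/m)^(m*t), PV):
  t = 1.0000: CF_t = 2.600000, DF = 0.953289, PV = 2.478551
  t = 2.0000: CF_t = 102.600000, DF = 0.908760, PV = 93.238738
Price P = sum_t PV_t = 95.717289
Macaulay numerator sum_t t * PV_t:
  t * PV_t at t = 1.0000: 2.478551
  t * PV_t at t = 2.0000: 186.477475
Macaulay duration D = (sum_t t * PV_t) / P = 188.956026 / 95.717289 = 1.974106

Answer: Macaulay duration = 1.9741 years


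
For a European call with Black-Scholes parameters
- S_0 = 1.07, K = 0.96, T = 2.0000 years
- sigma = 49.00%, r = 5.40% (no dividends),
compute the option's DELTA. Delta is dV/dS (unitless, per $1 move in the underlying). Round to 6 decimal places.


d1 = 0.6588801404; d2 = -0.0340845051
phi(d1) = 0.3211008429; exp(-qT) = 1.0000000000; exp(-rT) = 0.8976275964
N(d1) = 0.7450136302
Delta = exp(-qT) * N(d1) = 1.0000000000 * 0.7450136302 = 0.745014

Answer: Delta = 0.745014


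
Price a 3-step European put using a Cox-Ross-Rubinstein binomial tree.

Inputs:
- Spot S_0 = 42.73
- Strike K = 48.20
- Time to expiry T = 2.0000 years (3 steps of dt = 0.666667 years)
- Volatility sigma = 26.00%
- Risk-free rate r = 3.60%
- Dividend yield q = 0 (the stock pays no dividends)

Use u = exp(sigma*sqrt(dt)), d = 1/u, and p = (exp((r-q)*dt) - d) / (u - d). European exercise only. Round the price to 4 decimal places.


dt = T/N = 0.666667
u = exp(sigma*sqrt(dt)) = 1.236505; d = 1/u = 0.808731
p = (exp((r-q)*dt) - d) / (u - d) = 0.503909
Discount per step: exp(-r*dt) = 0.976286
Stock lattice S(k, i) with i counting down-moves:
  k=0: S(0,0) = 42.7300
  k=1: S(1,0) = 52.8359; S(1,1) = 34.5571
  k=2: S(2,0) = 65.3318; S(2,1) = 42.7300; S(2,2) = 27.9474
  k=3: S(3,0) = 80.7832; S(3,1) = 52.8359; S(3,2) = 34.5571; S(3,3) = 22.6019
Terminal payoffs V(N, i) = max(K - S_T, 0):
  V(3,0) = 0.000000; V(3,1) = 0.000000; V(3,2) = 13.642931; V(3,3) = 25.598101
Backward induction: V(k, i) = exp(-r*dt) * [p * V(k+1, i) + (1-p) * V(k+1, i+1)].
  V(2,0) = exp(-r*dt) * [p*0.000000 + (1-p)*0.000000] = 0.000000
  V(2,1) = exp(-r*dt) * [p*0.000000 + (1-p)*13.642931] = 6.607632
  V(2,2) = exp(-r*dt) * [p*13.642931 + (1-p)*25.598101] = 19.109603
  V(1,0) = exp(-r*dt) * [p*0.000000 + (1-p)*6.607632] = 3.200251
  V(1,1) = exp(-r*dt) * [p*6.607632 + (1-p)*19.109603] = 12.505971
  V(0,0) = exp(-r*dt) * [p*3.200251 + (1-p)*12.505971] = 7.631365

Answer: Price = V(0,0) = 7.6314


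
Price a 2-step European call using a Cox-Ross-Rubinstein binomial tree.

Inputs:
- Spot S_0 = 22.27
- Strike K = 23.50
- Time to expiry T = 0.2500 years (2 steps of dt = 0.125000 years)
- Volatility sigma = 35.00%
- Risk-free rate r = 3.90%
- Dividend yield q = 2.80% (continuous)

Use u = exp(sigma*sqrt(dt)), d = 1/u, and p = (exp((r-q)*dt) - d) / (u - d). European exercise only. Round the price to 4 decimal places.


Answer: Price = V(0,0) = 1.1208

Derivation:
dt = T/N = 0.125000
u = exp(sigma*sqrt(dt)) = 1.131726; d = 1/u = 0.883606
p = (exp((r-q)*dt) - d) / (u - d) = 0.474649
Discount per step: exp(-r*dt) = 0.995137
Stock lattice S(k, i) with i counting down-moves:
  k=0: S(0,0) = 22.2700
  k=1: S(1,0) = 25.2035; S(1,1) = 19.6779
  k=2: S(2,0) = 28.5235; S(2,1) = 22.2700; S(2,2) = 17.3875
Terminal payoffs V(N, i) = max(S_T - K, 0):
  V(2,0) = 5.023487; V(2,1) = 0.000000; V(2,2) = 0.000000
Backward induction: V(k, i) = exp(-r*dt) * [p * V(k+1, i) + (1-p) * V(k+1, i+1)].
  V(1,0) = exp(-r*dt) * [p*5.023487 + (1-p)*0.000000] = 2.372797
  V(1,1) = exp(-r*dt) * [p*0.000000 + (1-p)*0.000000] = 0.000000
  V(0,0) = exp(-r*dt) * [p*2.372797 + (1-p)*0.000000] = 1.120769


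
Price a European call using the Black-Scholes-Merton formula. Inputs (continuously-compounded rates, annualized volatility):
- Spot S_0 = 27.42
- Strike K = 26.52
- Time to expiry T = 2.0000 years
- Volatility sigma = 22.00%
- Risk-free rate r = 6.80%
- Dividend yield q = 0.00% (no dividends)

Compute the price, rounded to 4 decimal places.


Answer: Price = 5.7089

Derivation:
d1 = (ln(S/K) + (r - q + 0.5*sigma^2) * T) / (sigma * sqrt(T)) = 0.69995057
d2 = d1 - sigma * sqrt(T) = 0.38882358
exp(-rT) = 0.87284263; exp(-qT) = 1.00000000
C = S_0 * exp(-qT) * N(d1) - K * exp(-rT) * N(d2)
N(d1) = 0.75802091; N(d2) = 0.65129667
C = 27.4200 * 1.00000000 * 0.75802091 - 26.5200 * 0.87284263 * 0.65129667 = 5.7089


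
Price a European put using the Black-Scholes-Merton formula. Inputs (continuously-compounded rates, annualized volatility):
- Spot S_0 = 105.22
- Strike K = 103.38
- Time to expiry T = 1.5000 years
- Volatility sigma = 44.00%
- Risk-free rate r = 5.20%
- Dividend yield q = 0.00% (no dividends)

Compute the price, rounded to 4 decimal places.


Answer: Price = 16.8588

Derivation:
d1 = (ln(S/K) + (r - q + 0.5*sigma^2) * T) / (sigma * sqrt(T)) = 0.44692402
d2 = d1 - sigma * sqrt(T) = -0.09196372
exp(-rT) = 0.92496443; exp(-qT) = 1.00000000
P = K * exp(-rT) * N(-d2) - S_0 * exp(-qT) * N(-d1)
N(-d1) = 0.32746496; N(-d2) = 0.53663657
P = 103.3800 * 0.92496443 * 0.53663657 - 105.2200 * 1.00000000 * 0.32746496 = 16.8588


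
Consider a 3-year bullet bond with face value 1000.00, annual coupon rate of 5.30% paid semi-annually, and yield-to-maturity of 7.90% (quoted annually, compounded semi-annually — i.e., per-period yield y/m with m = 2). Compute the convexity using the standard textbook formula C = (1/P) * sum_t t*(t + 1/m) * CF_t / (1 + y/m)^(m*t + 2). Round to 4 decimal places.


Answer: Convexity = 8.8800

Derivation:
Coupon per period c = face * coupon_rate / m = 26.500000
Periods per year m = 2; per-period yield y/m = 0.039500
Number of cashflows N = 6
Cashflows (t years, CF_t, discount factor 1/(1+y/m)^(m*t), PV):
  t = 0.5000: CF_t = 26.500000, DF = 0.962001, PV = 25.493025
  t = 1.0000: CF_t = 26.500000, DF = 0.925446, PV = 24.524315
  t = 1.5000: CF_t = 26.500000, DF = 0.890280, PV = 23.592415
  t = 2.0000: CF_t = 26.500000, DF = 0.856450, PV = 22.695926
  t = 2.5000: CF_t = 26.500000, DF = 0.823906, PV = 21.833502
  t = 3.0000: CF_t = 1026.500000, DF = 0.792598, PV = 813.601970
Price P = sum_t PV_t = 931.741153
Convexity numerator sum_t t*(t + 1/m) * CF_t / (1+y/m)^(m*t + 2):
  t = 0.5000: term = 11.796207
  t = 1.0000: term = 34.043888
  t = 1.5000: term = 65.500507
  t = 2.0000: term = 105.019251
  t = 2.5000: term = 151.542931
  t = 3.0000: term = 7905.917962
Convexity = (1/P) * sum = 8273.820746 / 931.741153 = 8.879956


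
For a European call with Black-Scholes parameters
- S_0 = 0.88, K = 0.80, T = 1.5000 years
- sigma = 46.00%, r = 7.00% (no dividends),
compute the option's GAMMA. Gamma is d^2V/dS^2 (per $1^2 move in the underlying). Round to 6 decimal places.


Answer: Gamma = 0.656819

Derivation:
d1 = 0.6372404007; d2 = 0.0738577599
phi(d1) = 0.3256356381; exp(-qT) = 1.0000000000; exp(-rT) = 0.9003245226
Gamma = exp(-qT) * phi(d1) / (S * sigma * sqrt(T)) = 1.0000000000 * 0.3256356381 / (0.8800 * 0.4600 * 1.2247448714) = 0.656819


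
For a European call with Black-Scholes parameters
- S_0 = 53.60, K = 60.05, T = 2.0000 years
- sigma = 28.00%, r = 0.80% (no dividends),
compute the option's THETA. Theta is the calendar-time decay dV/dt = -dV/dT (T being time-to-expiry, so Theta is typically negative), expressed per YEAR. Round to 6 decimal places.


Answer: Theta = -2.269569

Derivation:
d1 = -0.0485592461; d2 = -0.4445390436
phi(d1) = 0.3984722045; exp(-qT) = 1.0000000000; exp(-rT) = 0.9841273201
Theta = -S*exp(-qT)*phi(d1)*sigma/(2*sqrt(T)) - r*K*exp(-rT)*N(d2) + q*S*exp(-qT)*N(d1)
N(d1) = 0.4806352743; N(d2) = 0.3283264536; sqrt(T) = 1.4142135624
Term 1 = -53.6000 * 1.0000000000 * 0.3984722045 * 0.2800 / (2 * 1.4142135624) = -2.1143450339
Term 2 = -0.0080 * 60.0500 * 0.9841273201 * 0.3283264536 = -0.1552244618
Term 3 = 0 (no dividend yield, q = 0)
Theta = -2.1143450339 + (-0.1552244618) + (0.0000000000) = -2.269569


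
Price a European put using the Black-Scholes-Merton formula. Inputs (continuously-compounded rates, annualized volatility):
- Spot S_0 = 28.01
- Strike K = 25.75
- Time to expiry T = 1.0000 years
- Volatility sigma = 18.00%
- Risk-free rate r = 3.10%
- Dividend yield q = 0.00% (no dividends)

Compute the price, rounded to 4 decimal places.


Answer: Price = 0.7507

Derivation:
d1 = (ln(S/K) + (r - q + 0.5*sigma^2) * T) / (sigma * sqrt(T)) = 0.72959423
d2 = d1 - sigma * sqrt(T) = 0.54959423
exp(-rT) = 0.96947557; exp(-qT) = 1.00000000
P = K * exp(-rT) * N(-d2) - S_0 * exp(-qT) * N(-d1)
N(-d1) = 0.23281912; N(-d2) = 0.29129886
P = 25.7500 * 0.96947557 * 0.29129886 - 28.0100 * 1.00000000 * 0.23281912 = 0.7507


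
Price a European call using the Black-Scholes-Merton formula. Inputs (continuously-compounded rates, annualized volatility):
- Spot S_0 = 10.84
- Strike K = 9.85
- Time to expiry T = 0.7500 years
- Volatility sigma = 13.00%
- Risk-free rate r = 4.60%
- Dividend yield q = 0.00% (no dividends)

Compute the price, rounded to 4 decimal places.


d1 = (ln(S/K) + (r - q + 0.5*sigma^2) * T) / (sigma * sqrt(T)) = 1.21340410
d2 = d1 - sigma * sqrt(T) = 1.10082080
exp(-rT) = 0.96608834; exp(-qT) = 1.00000000
C = S_0 * exp(-qT) * N(d1) - K * exp(-rT) * N(d2)
N(d1) = 0.88751232; N(d2) = 0.86451267
C = 10.8400 * 1.00000000 * 0.88751232 - 9.8500 * 0.96608834 * 0.86451267 = 1.3940

Answer: Price = 1.3940


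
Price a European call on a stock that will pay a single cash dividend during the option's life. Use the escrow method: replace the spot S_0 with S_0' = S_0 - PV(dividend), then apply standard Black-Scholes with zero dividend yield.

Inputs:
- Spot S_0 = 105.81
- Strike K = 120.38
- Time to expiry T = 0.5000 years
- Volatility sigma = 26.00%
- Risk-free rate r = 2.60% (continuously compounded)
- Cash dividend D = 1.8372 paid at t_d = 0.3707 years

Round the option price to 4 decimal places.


PV(D) = D * exp(-r * t_d) = 1.8372 * 0.99040810 = 1.81957776
S_0' = S_0 - PV(D) = 105.8100 - 1.81957776 = 103.99042224
d1 = (ln(S_0'/K) + (r + sigma^2/2)*T) / (sigma*sqrt(T)) = -0.63342955
d2 = d1 - sigma*sqrt(T) = -0.81727731
exp(-rT) = 0.98708414
N(d1) = 0.26322659; N(d2) = 0.20688499
C = S_0' * N(d1) - K * exp(-rT) * N(d2) = 103.99042224 * 0.26322659 - 120.3800 * 0.98708414 * 0.20688499 = 2.7899

Answer: Price = 2.7899


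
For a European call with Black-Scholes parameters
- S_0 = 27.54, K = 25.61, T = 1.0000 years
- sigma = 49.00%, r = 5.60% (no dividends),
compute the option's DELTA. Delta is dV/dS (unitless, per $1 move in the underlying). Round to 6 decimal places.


Answer: Delta = 0.694121

Derivation:
d1 = 0.5075644757; d2 = 0.0175644757
phi(d1) = 0.3507262123; exp(-qT) = 1.0000000000; exp(-rT) = 0.9455391359
N(d1) = 0.6941205955
Delta = exp(-qT) * N(d1) = 1.0000000000 * 0.6941205955 = 0.694121


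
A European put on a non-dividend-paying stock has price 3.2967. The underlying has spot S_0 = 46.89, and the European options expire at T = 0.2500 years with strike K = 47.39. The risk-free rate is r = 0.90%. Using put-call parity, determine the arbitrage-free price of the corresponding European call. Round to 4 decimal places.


Answer: Call price = 2.9032

Derivation:
Put-call parity: C - P = S_0 * exp(-qT) - K * exp(-rT).
S_0 * exp(-qT) = 46.8900 * 1.00000000 = 46.89000000
K * exp(-rT) = 47.3900 * 0.99775253 = 47.28349237
C = P + S*exp(-qT) - K*exp(-rT)
C = 3.2967 + 46.89000000 - 47.28349237 = 2.9032


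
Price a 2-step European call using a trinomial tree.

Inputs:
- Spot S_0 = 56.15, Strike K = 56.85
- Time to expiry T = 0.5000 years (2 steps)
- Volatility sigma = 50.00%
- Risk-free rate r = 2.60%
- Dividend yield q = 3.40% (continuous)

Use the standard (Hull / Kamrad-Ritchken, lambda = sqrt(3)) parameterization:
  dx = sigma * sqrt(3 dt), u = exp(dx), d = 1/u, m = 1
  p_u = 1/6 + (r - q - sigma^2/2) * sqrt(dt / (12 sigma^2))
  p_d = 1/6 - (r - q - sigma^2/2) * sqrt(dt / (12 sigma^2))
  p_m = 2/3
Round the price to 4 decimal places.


dt = T/N = 0.250000; dx = sigma*sqrt(3*dt) = 0.433013
u = exp(dx) = 1.541896; d = 1/u = 0.648552
p_u = 0.128273, p_m = 0.666667, p_d = 0.205060
Discount per step: exp(-r*dt) = 0.993521
Stock lattice S(k, j) with j the centered position index:
  k=0: S(0,+0) = 56.1500
  k=1: S(1,-1) = 36.4162; S(1,+0) = 56.1500; S(1,+1) = 86.5774
  k=2: S(2,-2) = 23.6178; S(2,-1) = 36.4162; S(2,+0) = 56.1500; S(2,+1) = 86.5774; S(2,+2) = 133.4934
Terminal payoffs V(N, j) = max(S_T - K, 0):
  V(2,-2) = 0.000000; V(2,-1) = 0.000000; V(2,+0) = 0.000000; V(2,+1) = 29.727449; V(2,+2) = 76.643406
Backward induction: V(k, j) = exp(-r*dt) * [p_u * V(k+1, j+1) + p_m * V(k+1, j) + p_d * V(k+1, j-1)]
  V(1,-1) = exp(-r*dt) * [p_u*0.000000 + p_m*0.000000 + p_d*0.000000] = 0.000000
  V(1,+0) = exp(-r*dt) * [p_u*29.727449 + p_m*0.000000 + p_d*0.000000] = 3.788520
  V(1,+1) = exp(-r*dt) * [p_u*76.643406 + p_m*29.727449 + p_d*0.000000] = 29.457472
  V(0,+0) = exp(-r*dt) * [p_u*29.457472 + p_m*3.788520 + p_d*0.000000] = 6.263430

Answer: Price = V(0,0) = 6.2634


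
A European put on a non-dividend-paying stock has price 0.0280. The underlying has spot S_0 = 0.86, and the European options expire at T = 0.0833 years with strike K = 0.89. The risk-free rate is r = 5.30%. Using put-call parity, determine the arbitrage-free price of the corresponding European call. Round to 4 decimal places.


Answer: Call price = 0.0019

Derivation:
Put-call parity: C - P = S_0 * exp(-qT) - K * exp(-rT).
S_0 * exp(-qT) = 0.8600 * 1.00000000 = 0.86000000
K * exp(-rT) = 0.8900 * 0.99559483 = 0.88607940
C = P + S*exp(-qT) - K*exp(-rT)
C = 0.0280 + 0.86000000 - 0.88607940 = 0.0019


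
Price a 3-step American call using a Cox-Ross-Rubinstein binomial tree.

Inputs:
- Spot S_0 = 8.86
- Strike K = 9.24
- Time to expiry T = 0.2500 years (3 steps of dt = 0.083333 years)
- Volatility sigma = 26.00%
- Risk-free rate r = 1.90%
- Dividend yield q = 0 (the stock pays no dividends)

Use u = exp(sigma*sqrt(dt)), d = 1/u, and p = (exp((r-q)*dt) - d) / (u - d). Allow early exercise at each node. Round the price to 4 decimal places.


Answer: Price = V(0,0) = 0.3339

Derivation:
dt = T/N = 0.083333
u = exp(sigma*sqrt(dt)) = 1.077944; d = 1/u = 0.927692
p = (exp((r-q)*dt) - d) / (u - d) = 0.491791
Discount per step: exp(-r*dt) = 0.998418
Stock lattice S(k, i) with i counting down-moves:
  k=0: S(0,0) = 8.8600
  k=1: S(1,0) = 9.5506; S(1,1) = 8.2194
  k=2: S(2,0) = 10.2950; S(2,1) = 8.8600; S(2,2) = 7.6250
  k=3: S(3,0) = 11.0974; S(3,1) = 9.5506; S(3,2) = 8.2194; S(3,3) = 7.0737
Terminal payoffs V(N, i) = max(S_T - K, 0):
  V(3,0) = 1.857428; V(3,1) = 0.310584; V(3,2) = 0.000000; V(3,3) = 0.000000
Backward induction: V(k, i) = exp(-r*dt) * [p * V(k+1, i) + (1-p) * V(k+1, i+1)]; then take max(V_cont, immediate exercise) for American.
  V(2,0) = exp(-r*dt) * [p*1.857428 + (1-p)*0.310584] = 1.069613; exercise = 1.054995; V(2,0) = max -> 1.069613
  V(2,1) = exp(-r*dt) * [p*0.310584 + (1-p)*0.000000] = 0.152501; exercise = 0.000000; V(2,1) = max -> 0.152501
  V(2,2) = exp(-r*dt) * [p*0.000000 + (1-p)*0.000000] = 0.000000; exercise = 0.000000; V(2,2) = max -> 0.000000
  V(1,0) = exp(-r*dt) * [p*1.069613 + (1-p)*0.152501] = 0.602574; exercise = 0.310584; V(1,0) = max -> 0.602574
  V(1,1) = exp(-r*dt) * [p*0.152501 + (1-p)*0.000000] = 0.074880; exercise = 0.000000; V(1,1) = max -> 0.074880
  V(0,0) = exp(-r*dt) * [p*0.602574 + (1-p)*0.074880] = 0.333866; exercise = 0.000000; V(0,0) = max -> 0.333866


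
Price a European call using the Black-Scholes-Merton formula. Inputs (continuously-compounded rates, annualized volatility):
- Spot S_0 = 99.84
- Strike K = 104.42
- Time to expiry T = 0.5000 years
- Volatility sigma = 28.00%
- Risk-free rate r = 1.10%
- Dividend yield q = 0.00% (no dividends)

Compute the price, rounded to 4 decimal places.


Answer: Price = 6.1851

Derivation:
d1 = (ln(S/K) + (r - q + 0.5*sigma^2) * T) / (sigma * sqrt(T)) = -0.09976430
d2 = d1 - sigma * sqrt(T) = -0.29775420
exp(-rT) = 0.99451510; exp(-qT) = 1.00000000
C = S_0 * exp(-qT) * N(d1) - K * exp(-rT) * N(d2)
N(d1) = 0.46026573; N(d2) = 0.38294539
C = 99.8400 * 1.00000000 * 0.46026573 - 104.4200 * 0.99451510 * 0.38294539 = 6.1851


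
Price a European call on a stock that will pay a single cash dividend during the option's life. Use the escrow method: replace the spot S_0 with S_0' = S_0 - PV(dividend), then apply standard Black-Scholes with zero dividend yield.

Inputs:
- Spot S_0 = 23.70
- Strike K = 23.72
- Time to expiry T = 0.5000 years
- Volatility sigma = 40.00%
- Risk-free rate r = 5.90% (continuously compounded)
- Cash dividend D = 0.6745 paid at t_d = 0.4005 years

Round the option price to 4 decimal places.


Answer: Price = 2.5961

Derivation:
PV(D) = D * exp(-r * t_d) = 0.6745 * 0.97664749 = 0.65874873
S_0' = S_0 - PV(D) = 23.7000 - 0.65874873 = 23.04125127
d1 = (ln(S_0'/K) + (r + sigma^2/2)*T) / (sigma*sqrt(T)) = 0.14307446
d2 = d1 - sigma*sqrt(T) = -0.13976825
exp(-rT) = 0.97093088
N(d1) = 0.55688431; N(d2) = 0.44442155
C = S_0' * N(d1) - K * exp(-rT) * N(d2) = 23.04125127 * 0.55688431 - 23.7200 * 0.97093088 * 0.44442155 = 2.5961


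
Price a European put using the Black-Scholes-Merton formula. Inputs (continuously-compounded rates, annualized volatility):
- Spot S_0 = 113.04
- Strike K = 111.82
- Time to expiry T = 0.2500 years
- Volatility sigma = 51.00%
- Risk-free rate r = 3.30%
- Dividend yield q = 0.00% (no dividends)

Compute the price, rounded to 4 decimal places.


Answer: Price = 10.3223

Derivation:
d1 = (ln(S/K) + (r - q + 0.5*sigma^2) * T) / (sigma * sqrt(T)) = 0.20240707
d2 = d1 - sigma * sqrt(T) = -0.05259293
exp(-rT) = 0.99178394; exp(-qT) = 1.00000000
P = K * exp(-rT) * N(-d2) - S_0 * exp(-qT) * N(-d1)
N(-d1) = 0.41979925; N(-d2) = 0.52097188
P = 111.8200 * 0.99178394 * 0.52097188 - 113.0400 * 1.00000000 * 0.41979925 = 10.3223


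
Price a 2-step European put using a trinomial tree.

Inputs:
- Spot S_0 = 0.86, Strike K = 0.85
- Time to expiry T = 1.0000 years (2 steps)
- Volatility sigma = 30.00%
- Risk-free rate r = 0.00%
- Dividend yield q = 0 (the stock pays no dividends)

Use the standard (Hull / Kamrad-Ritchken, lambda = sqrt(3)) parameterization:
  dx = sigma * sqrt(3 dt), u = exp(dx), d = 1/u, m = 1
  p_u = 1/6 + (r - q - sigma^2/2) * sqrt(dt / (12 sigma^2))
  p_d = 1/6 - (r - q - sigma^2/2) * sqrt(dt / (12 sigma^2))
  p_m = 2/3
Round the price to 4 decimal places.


dt = T/N = 0.500000; dx = sigma*sqrt(3*dt) = 0.367423
u = exp(dx) = 1.444009; d = 1/u = 0.692516
p_u = 0.136048, p_m = 0.666667, p_d = 0.197285
Discount per step: exp(-r*dt) = 1.000000
Stock lattice S(k, j) with j the centered position index:
  k=0: S(0,+0) = 0.8600
  k=1: S(1,-1) = 0.5956; S(1,+0) = 0.8600; S(1,+1) = 1.2418
  k=2: S(2,-2) = 0.4124; S(2,-1) = 0.5956; S(2,+0) = 0.8600; S(2,+1) = 1.2418; S(2,+2) = 1.7932
Terminal payoffs V(N, j) = max(K - S_T, 0):
  V(2,-2) = 0.437562; V(2,-1) = 0.254436; V(2,+0) = 0.000000; V(2,+1) = 0.000000; V(2,+2) = 0.000000
Backward induction: V(k, j) = exp(-r*dt) * [p_u * V(k+1, j+1) + p_m * V(k+1, j) + p_d * V(k+1, j-1)]
  V(1,-1) = exp(-r*dt) * [p_u*0.000000 + p_m*0.254436 + p_d*0.437562] = 0.255949
  V(1,+0) = exp(-r*dt) * [p_u*0.000000 + p_m*0.000000 + p_d*0.254436] = 0.050196
  V(1,+1) = exp(-r*dt) * [p_u*0.000000 + p_m*0.000000 + p_d*0.000000] = 0.000000
  V(0,+0) = exp(-r*dt) * [p_u*0.000000 + p_m*0.050196 + p_d*0.255949] = 0.083959

Answer: Price = V(0,0) = 0.0840


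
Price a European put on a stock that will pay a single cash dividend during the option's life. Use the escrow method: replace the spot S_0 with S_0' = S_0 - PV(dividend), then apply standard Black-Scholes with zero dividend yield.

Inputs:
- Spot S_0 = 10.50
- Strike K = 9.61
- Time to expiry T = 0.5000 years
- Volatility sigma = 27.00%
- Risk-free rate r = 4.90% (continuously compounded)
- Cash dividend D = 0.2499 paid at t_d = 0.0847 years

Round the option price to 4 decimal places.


Answer: Price = 0.3890

Derivation:
PV(D) = D * exp(-r * t_d) = 0.2499 * 0.99585830 = 0.24886499
S_0' = S_0 - PV(D) = 10.5000 - 0.24886499 = 10.25113501
d1 = (ln(S_0'/K) + (r + sigma^2/2)*T) / (sigma*sqrt(T)) = 0.56206718
d2 = d1 - sigma*sqrt(T) = 0.37114835
exp(-rT) = 0.97579769
N(-d1) = 0.28703512; N(-d2) = 0.35526352
P = K * exp(-rT) * N(-d2) - S_0' * N(-d1) = 9.6100 * 0.97579769 * 0.35526352 - 10.25113501 * 0.28703512 = 0.3890


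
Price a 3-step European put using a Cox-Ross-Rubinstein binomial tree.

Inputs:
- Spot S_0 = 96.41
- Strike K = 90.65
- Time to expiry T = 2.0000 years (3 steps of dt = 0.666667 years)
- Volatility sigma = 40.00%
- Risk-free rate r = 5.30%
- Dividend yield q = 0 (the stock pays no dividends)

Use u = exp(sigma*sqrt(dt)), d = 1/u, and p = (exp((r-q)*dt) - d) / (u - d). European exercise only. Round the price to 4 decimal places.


Answer: Price = V(0,0) = 14.6405

Derivation:
dt = T/N = 0.666667
u = exp(sigma*sqrt(dt)) = 1.386245; d = 1/u = 0.721373
p = (exp((r-q)*dt) - d) / (u - d) = 0.473162
Discount per step: exp(-r*dt) = 0.965284
Stock lattice S(k, i) with i counting down-moves:
  k=0: S(0,0) = 96.4100
  k=1: S(1,0) = 133.6479; S(1,1) = 69.5476
  k=2: S(2,0) = 185.2687; S(2,1) = 96.4100; S(2,2) = 50.1698
  k=3: S(3,0) = 256.8278; S(3,1) = 133.6479; S(3,2) = 69.5476; S(3,3) = 36.1911
Terminal payoffs V(N, i) = max(K - S_T, 0):
  V(3,0) = 0.000000; V(3,1) = 0.000000; V(3,2) = 21.102408; V(3,3) = 54.458871
Backward induction: V(k, i) = exp(-r*dt) * [p * V(k+1, i) + (1-p) * V(k+1, i+1)].
  V(2,0) = exp(-r*dt) * [p*0.000000 + (1-p)*0.000000] = 0.000000
  V(2,1) = exp(-r*dt) * [p*0.000000 + (1-p)*21.102408] = 10.731598
  V(2,2) = exp(-r*dt) * [p*21.102408 + (1-p)*54.458871] = 37.333188
  V(1,0) = exp(-r*dt) * [p*0.000000 + (1-p)*10.731598] = 5.457538
  V(1,1) = exp(-r*dt) * [p*10.731598 + (1-p)*37.333188] = 23.887235
  V(0,0) = exp(-r*dt) * [p*5.457538 + (1-p)*23.887235] = 14.640467


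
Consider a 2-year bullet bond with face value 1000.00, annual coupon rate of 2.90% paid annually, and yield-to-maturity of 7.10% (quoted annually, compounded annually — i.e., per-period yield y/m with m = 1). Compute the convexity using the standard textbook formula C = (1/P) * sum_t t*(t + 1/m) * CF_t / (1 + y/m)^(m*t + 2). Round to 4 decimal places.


Coupon per period c = face * coupon_rate / m = 29.000000
Periods per year m = 1; per-period yield y/m = 0.071000
Number of cashflows N = 2
Cashflows (t years, CF_t, discount factor 1/(1+y/m)^(m*t), PV):
  t = 1.0000: CF_t = 29.000000, DF = 0.933707, PV = 27.077498
  t = 2.0000: CF_t = 1029.000000, DF = 0.871808, PV = 897.090862
Price P = sum_t PV_t = 924.168360
Convexity numerator sum_t t*(t + 1/m) * CF_t / (1+y/m)^(m*t + 2):
  t = 1.0000: term = 47.212781
  t = 2.0000: term = 4692.548196
Convexity = (1/P) * sum = 4739.760977 / 924.168360 = 5.128677

Answer: Convexity = 5.1287


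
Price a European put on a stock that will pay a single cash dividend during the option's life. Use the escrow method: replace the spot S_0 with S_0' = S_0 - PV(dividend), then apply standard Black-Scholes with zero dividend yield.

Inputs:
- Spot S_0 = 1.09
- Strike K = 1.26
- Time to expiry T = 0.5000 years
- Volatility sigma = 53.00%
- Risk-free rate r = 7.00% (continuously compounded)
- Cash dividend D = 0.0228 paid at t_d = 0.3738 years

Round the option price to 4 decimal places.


PV(D) = D * exp(-r * t_d) = 0.0228 * 0.97417336 = 0.02221115
S_0' = S_0 - PV(D) = 1.0900 - 0.02221115 = 1.06778885
d1 = (ln(S_0'/K) + (r + sigma^2/2)*T) / (sigma*sqrt(T)) = -0.16089136
d2 = d1 - sigma*sqrt(T) = -0.53565796
exp(-rT) = 0.96560542
N(-d1) = 0.56391052; N(-d2) = 0.70390252
P = K * exp(-rT) * N(-d2) - S_0' * N(-d1) = 1.2600 * 0.96560542 * 0.70390252 - 1.06778885 * 0.56391052 = 0.2543

Answer: Price = 0.2543


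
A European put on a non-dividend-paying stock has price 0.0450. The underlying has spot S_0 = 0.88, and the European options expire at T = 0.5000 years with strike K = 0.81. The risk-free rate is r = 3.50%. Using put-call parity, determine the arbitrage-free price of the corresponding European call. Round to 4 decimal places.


Answer: Call price = 0.1291

Derivation:
Put-call parity: C - P = S_0 * exp(-qT) - K * exp(-rT).
S_0 * exp(-qT) = 0.8800 * 1.00000000 = 0.88000000
K * exp(-rT) = 0.8100 * 0.98265224 = 0.79594831
C = P + S*exp(-qT) - K*exp(-rT)
C = 0.0450 + 0.88000000 - 0.79594831 = 0.1291


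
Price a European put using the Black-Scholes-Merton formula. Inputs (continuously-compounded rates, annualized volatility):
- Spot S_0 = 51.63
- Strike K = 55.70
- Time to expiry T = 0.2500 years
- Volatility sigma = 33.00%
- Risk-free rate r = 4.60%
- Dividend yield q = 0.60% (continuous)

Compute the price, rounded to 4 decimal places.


d1 = (ln(S/K) + (r - q + 0.5*sigma^2) * T) / (sigma * sqrt(T)) = -0.31675605
d2 = d1 - sigma * sqrt(T) = -0.48175605
exp(-rT) = 0.98856587; exp(-qT) = 0.99850112
P = K * exp(-rT) * N(-d2) - S_0 * exp(-qT) * N(-d1)
N(-d1) = 0.62428564; N(-d2) = 0.68501037
P = 55.7000 * 0.98856587 * 0.68501037 - 51.6300 * 0.99850112 * 0.62428564 = 5.5353

Answer: Price = 5.5353


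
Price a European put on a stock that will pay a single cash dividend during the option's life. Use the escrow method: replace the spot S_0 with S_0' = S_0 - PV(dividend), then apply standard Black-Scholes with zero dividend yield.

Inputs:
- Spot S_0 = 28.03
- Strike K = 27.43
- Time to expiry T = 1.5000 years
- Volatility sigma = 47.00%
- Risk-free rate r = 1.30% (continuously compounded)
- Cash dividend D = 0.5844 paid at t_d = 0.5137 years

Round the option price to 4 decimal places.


PV(D) = D * exp(-r * t_d) = 0.5844 * 0.99334415 = 0.58051032
S_0' = S_0 - PV(D) = 28.0300 - 0.58051032 = 27.44948968
d1 = (ln(S_0'/K) + (r + sigma^2/2)*T) / (sigma*sqrt(T)) = 0.32292487
d2 = d1 - sigma*sqrt(T) = -0.25270522
exp(-rT) = 0.98068890
N(-d1) = 0.37337607; N(-d2) = 0.59975199
P = K * exp(-rT) * N(-d2) - S_0' * N(-d1) = 27.4300 * 0.98068890 * 0.59975199 - 27.44948968 * 0.37337607 = 5.8845

Answer: Price = 5.8845


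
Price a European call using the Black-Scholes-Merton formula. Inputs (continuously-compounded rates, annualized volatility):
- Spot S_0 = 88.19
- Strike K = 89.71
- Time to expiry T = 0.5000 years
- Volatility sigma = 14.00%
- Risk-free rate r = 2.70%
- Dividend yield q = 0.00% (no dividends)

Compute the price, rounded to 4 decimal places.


d1 = (ln(S/K) + (r - q + 0.5*sigma^2) * T) / (sigma * sqrt(T)) = 0.01324646
d2 = d1 - sigma * sqrt(T) = -0.08574849
exp(-rT) = 0.98659072; exp(-qT) = 1.00000000
C = S_0 * exp(-qT) * N(d1) - K * exp(-rT) * N(d2)
N(d1) = 0.50528442; N(d2) = 0.46583318
C = 88.1900 * 1.00000000 * 0.50528442 - 89.7100 * 0.98659072 * 0.46583318 = 3.3315

Answer: Price = 3.3315
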